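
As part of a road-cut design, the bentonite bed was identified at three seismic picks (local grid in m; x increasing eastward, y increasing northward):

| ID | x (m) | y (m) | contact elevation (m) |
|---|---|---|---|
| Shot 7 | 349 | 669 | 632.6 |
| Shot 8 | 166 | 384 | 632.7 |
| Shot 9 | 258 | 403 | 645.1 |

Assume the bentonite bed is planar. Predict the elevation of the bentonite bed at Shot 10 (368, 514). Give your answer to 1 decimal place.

Two edge vectors: Shot 7→Shot 8 = (-183, -285, 0.1), Shot 7→Shot 9 = (-91, -266, 12.5).
Normal n = (Shot 7→Shot 8) × (Shot 7→Shot 9) = (-3535.9, 2278.4, 22743).
So ∂z/∂x = −n_x/n_z = 0.15547 and ∂z/∂y = −n_y/n_z = −0.10018.
Intercept c from Shot 7: 632.6 − 54.26 + 67.02 = 645.36.
At (368, 514): z = 57.2 − 51.5 + 645.36 = 651.1 m.

651.1 m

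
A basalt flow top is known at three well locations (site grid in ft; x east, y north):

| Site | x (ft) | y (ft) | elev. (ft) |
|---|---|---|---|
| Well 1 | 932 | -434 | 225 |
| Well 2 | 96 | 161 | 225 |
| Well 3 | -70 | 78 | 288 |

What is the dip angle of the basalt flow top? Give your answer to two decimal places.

Let the plane be z = a·x + b·y + c.
Well 2−Well 1: −836a + 595b = 0;  Well 3−Well 1: −1002a + 512b = 63.
Solving gives a = −0.22292, b = −0.31321.
Gradient magnitude |∇z| = √(a² + b²) = √(0.04969 + 0.09810) = 0.38443.
True dip = arctan(0.38443) = 21.03°, dipping toward NE (azimuth ≈ 035°).

21.03°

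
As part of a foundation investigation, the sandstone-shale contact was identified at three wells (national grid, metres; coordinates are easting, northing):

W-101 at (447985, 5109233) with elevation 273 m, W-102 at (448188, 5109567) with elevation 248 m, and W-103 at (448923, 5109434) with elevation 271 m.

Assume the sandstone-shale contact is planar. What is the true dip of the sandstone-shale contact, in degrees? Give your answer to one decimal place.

4.9°

Two edge vectors: W-101→W-102 = (203, 334, -25), W-101→W-103 = (938, 201, -2).
Normal n = (W-101→W-102) × (W-101→W-103) = (4357, -23044, -272489).
So ∂z/∂easting = −n_x/n_z = 0.01599 and ∂z/∂northing = −n_y/n_z = −0.08457.
Gradient magnitude |∇z| = √(a² + b²) = √(0.00026 + 0.00715) = 0.08607.
True dip = arctan(0.08607) = 4.9°, dipping toward N (azimuth ≈ 349°).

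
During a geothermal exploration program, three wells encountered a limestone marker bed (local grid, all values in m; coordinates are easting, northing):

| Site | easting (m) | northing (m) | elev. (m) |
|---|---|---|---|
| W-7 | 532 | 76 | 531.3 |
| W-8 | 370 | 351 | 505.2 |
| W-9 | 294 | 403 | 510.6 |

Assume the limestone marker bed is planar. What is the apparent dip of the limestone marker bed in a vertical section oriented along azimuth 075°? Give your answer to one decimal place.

Let the plane be z = a·easting + b·northing + c.
W-8−W-7: −162a + 275b = −26.1;  W-9−W-7: −238a + 327b = −20.7.
Solving gives a = −0.22781, b = −0.22911.
Unit vector along 075° is (sin 75°, cos 75°) = (0.9659, 0.2588).
Slope in that direction = a·(0.9659) + b·(0.2588) = −0.27935.
Apparent dip = arctan|0.27935| = 15.6° (true dip is 17.9°, so apparent ≤ true as expected).

15.6°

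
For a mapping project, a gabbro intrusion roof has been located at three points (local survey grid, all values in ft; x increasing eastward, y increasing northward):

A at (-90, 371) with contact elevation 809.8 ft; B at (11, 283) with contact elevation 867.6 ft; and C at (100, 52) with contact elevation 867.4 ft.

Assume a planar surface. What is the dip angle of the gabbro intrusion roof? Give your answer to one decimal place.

42.8°

Two edge vectors: A→B = (101, -88, 57.8), A→C = (190, -319, 57.6).
Normal n = (A→B) × (A→C) = (13369.4, 5164.4, -15499).
So ∂z/∂x = −n_x/n_z = 0.86260 and ∂z/∂y = −n_y/n_z = 0.33321.
Gradient magnitude |∇z| = √(a² + b²) = √(0.74407 + 0.11103) = 0.92472.
True dip = arctan(0.92472) = 42.8°, dipping toward WSW (azimuth ≈ 249°).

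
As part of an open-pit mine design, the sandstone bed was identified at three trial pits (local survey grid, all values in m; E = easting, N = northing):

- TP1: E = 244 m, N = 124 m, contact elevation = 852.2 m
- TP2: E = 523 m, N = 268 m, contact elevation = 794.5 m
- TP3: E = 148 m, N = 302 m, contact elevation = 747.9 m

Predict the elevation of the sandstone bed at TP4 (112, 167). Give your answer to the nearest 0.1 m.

Let the plane be z = a·E + b·N + c.
TP2−TP1: 279a + 144b = −57.7;  TP3−TP1: −96a + 178b = −104.3.
Solving gives a = 0.07480, b = −0.54561.
Then c = 852.2 − a·244 − b·124 = 901.61.
At (112, 167): z = 8.4 − 91.1 + 901.61 = 818.9 m.

818.9 m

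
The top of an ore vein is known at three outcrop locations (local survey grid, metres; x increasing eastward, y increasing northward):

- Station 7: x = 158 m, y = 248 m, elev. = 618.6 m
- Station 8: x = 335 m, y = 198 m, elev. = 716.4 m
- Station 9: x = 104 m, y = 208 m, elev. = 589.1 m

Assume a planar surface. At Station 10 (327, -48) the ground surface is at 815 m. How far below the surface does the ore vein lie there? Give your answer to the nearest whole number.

102 m

Let the plane be z = a·x + b·y + c.
Station 8−Station 7: 177a − 50b = 97.8;  Station 9−Station 7: −54a − 40b = −29.5.
Solving gives a = 0.55082, b = −0.00610.
Then c = 618.6 − a·158 − b·248 = 533.08.
At (327, -48): z_contact = 180.1 + 0.3 + 533.08 = 713.5 m.
Depth below ground = 815 − 713.5 = 102 m.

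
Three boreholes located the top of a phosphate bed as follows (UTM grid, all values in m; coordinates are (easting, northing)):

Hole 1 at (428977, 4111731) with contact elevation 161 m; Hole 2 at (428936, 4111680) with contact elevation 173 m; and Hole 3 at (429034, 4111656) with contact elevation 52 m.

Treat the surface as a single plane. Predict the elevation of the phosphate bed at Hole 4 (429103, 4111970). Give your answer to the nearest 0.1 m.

176.2 m

Two edge vectors: Hole 1→Hole 2 = (-41, -51, 12), Hole 1→Hole 3 = (57, -75, -109).
Normal n = (Hole 1→Hole 2) × (Hole 1→Hole 3) = (6459, -3785, 5982).
So ∂z/∂E = −n_x/n_z = −1.079739218 and ∂z/∂N = −n_y/n_z = 0.632731528.
Intercept c from Hole 1: 161 + 463183.29 − 2601621.84 = −2138277.55.
At (429103, 4111970): z = −463319.3 + 2601773.1 − 2138277.55 = 176.2 m.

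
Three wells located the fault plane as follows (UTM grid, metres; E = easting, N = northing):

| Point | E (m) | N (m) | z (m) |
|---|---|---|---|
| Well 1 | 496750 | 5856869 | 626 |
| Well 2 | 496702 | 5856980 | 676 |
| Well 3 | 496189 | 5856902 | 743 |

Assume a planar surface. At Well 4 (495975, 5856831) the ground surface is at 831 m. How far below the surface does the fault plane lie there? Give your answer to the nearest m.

Two edge vectors: Well 1→Well 2 = (-48, 111, 50), Well 1→Well 3 = (-561, 33, 117).
Normal n = (Well 1→Well 2) × (Well 1→Well 3) = (11337, -22434, 60687).
So ∂z/∂E = −n_x/n_z = −0.18681101 and ∂z/∂N = −n_y/n_z = 0.36966731.
Intercept c from Well 1: 626 + 92798.37 − 2165093.00 = −2071668.63.
At (495975, 5856831): z_contact = −92653.6 + 2165079.0 − 2071668.63 = 756.7 m.
Depth below ground = 831 − 756.7 = 74 m.

74 m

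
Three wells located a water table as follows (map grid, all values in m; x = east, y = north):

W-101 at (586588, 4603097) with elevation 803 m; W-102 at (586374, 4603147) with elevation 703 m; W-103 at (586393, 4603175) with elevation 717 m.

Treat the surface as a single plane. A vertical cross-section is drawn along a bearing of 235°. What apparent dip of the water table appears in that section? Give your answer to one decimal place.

Let the plane be z = a·x + b·y + c.
W-102−W-101: −214a + 50b = −100;  W-103−W-101: −195a + 78b = −86.
Solving gives a = 0.50418, b = 0.15788.
Unit vector along 235° is (sin 235°, cos 235°) = (-0.8192, -0.5736).
Slope in that direction = a·(-0.8192) + b·(-0.5736) = −0.50355.
Apparent dip = arctan|0.50355| = 26.7° (true dip is 27.8°, so apparent ≤ true as expected).

26.7°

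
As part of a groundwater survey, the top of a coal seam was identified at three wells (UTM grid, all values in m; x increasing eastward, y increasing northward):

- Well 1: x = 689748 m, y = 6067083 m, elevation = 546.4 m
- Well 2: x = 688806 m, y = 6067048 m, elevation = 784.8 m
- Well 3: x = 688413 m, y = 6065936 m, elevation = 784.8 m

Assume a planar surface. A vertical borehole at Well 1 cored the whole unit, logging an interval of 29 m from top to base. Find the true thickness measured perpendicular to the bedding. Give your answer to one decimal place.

Let the plane be z = a·x + b·y + c.
Well 2−Well 1: −942a − 35b = 238.4;  Well 3−Well 1: −1335a − 1147b = 238.4.
Solving gives a = −0.25645, b = 0.09063.
|∇z| = √(a²+b²) = 0.27199, so dip δ = arctan(0.27199) = 15.22°.
True thickness = vertical thickness × cos δ = 29 × cos 15.22° = 28.0 m.

28.0 m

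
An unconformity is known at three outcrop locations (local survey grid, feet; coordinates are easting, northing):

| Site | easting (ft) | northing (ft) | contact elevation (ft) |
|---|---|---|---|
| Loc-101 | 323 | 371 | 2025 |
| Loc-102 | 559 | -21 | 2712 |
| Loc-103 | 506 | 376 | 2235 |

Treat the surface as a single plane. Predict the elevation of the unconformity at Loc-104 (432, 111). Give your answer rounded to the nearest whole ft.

Let the plane be z = a·easting + b·northing + c.
Loc-102−Loc-101: 236a − 392b = 687;  Loc-103−Loc-101: 183a + 5b = 210.
Solving gives a = 1.17608, b = −1.04450.
Then c = 2025 − a·323 − b·371 = 2032.64.
At (432, 111): z = 508.1 − 115.9 + 2032.64 = 2424.8 ft.

2425 ft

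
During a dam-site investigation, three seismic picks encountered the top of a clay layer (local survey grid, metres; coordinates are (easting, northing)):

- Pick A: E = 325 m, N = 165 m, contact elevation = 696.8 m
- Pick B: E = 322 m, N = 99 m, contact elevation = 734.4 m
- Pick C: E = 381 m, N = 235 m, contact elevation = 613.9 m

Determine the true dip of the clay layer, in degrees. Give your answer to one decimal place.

44.2°

Two edge vectors: Pick A→Pick B = (-3, -66, 37.6), Pick A→Pick C = (56, 70, -82.9).
Normal n = (Pick A→Pick B) × (Pick A→Pick C) = (2839.4, 1856.9, 3486).
So ∂z/∂E = −n_x/n_z = −0.81452 and ∂z/∂N = −n_y/n_z = −0.53267.
Gradient magnitude |∇z| = √(a² + b²) = √(0.66344 + 0.28374) = 0.97323.
True dip = arctan(0.97323) = 44.2°, dipping toward ENE (azimuth ≈ 057°).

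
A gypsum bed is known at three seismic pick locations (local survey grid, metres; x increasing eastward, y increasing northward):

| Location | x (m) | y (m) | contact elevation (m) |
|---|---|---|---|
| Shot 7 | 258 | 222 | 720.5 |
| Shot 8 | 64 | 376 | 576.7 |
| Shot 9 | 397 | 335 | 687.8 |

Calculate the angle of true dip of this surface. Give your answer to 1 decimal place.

33.4°

Two edge vectors: Shot 7→Shot 8 = (-194, 154, -143.8), Shot 7→Shot 9 = (139, 113, -32.7).
Normal n = (Shot 7→Shot 8) × (Shot 7→Shot 9) = (11213.6, -26332, -43328).
So ∂z/∂x = −n_x/n_z = 0.25881 and ∂z/∂y = −n_y/n_z = −0.60774.
Gradient magnitude |∇z| = √(a² + b²) = √(0.06698 + 0.36934) = 0.66055.
True dip = arctan(0.66055) = 33.4°, dipping toward NNW (azimuth ≈ 337°).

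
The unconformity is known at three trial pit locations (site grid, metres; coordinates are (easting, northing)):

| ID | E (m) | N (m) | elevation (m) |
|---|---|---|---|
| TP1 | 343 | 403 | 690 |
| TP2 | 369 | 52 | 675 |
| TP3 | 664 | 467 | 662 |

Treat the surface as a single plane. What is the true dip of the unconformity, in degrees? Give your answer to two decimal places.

Let the plane be z = a·E + b·N + c.
TP2−TP1: 26a − 351b = −15;  TP3−TP1: 321a + 64b = −28.
Solving gives a = −0.09435, b = 0.03575.
Gradient magnitude |∇z| = √(a² + b²) = √(0.00890 + 0.00128) = 0.10090.
True dip = arctan(0.10090) = 5.76°, dipping toward ESE (azimuth ≈ 111°).

5.76°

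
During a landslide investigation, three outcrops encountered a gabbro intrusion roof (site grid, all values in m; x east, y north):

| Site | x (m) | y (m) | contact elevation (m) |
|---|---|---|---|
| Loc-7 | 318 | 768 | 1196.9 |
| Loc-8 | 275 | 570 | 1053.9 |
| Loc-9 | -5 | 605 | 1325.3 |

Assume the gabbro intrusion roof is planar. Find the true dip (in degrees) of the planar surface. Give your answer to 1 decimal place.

51.3°

Let the plane be z = a·x + b·y + c.
Loc-8−Loc-7: −43a − 198b = −143;  Loc-9−Loc-7: −323a − 163b = 128.4.
Solving gives a = −0.85578, b = 0.90807.
Gradient magnitude |∇z| = √(a² + b²) = √(0.73235 + 0.82460) = 1.24778.
True dip = arctan(1.24778) = 51.3°, dipping toward SE (azimuth ≈ 137°).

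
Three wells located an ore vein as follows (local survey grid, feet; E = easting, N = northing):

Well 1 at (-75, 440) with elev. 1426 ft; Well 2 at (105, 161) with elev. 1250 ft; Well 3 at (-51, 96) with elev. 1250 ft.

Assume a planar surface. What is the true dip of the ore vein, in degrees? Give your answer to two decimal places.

28.31°

Let the plane be z = a·E + b·N + c.
Well 2−Well 1: 180a − 279b = −176;  Well 3−Well 1: 24a − 344b = −176.
Solving gives a = −0.20716, b = 0.49718.
Gradient magnitude |∇z| = √(a² + b²) = √(0.04291 + 0.24718) = 0.53861.
True dip = arctan(0.53861) = 28.31°, dipping toward SSE (azimuth ≈ 157°).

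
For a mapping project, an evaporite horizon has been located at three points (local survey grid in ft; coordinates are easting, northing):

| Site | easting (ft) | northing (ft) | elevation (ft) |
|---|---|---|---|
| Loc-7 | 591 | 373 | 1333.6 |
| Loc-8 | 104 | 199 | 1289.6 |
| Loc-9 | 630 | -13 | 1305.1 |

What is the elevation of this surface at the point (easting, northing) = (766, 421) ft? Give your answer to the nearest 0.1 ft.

1348.2 ft

Let the plane be z = a·easting + b·northing + c.
Loc-8−Loc-7: −487a − 174b = −44;  Loc-9−Loc-7: 39a − 386b = −28.5.
Solving gives a = 0.06174, b = 0.08007.
Then c = 1333.6 − a·591 − b·373 = 1267.24.
At (766, 421): z = 47.3 + 33.7 + 1267.24 = 1348.2 ft.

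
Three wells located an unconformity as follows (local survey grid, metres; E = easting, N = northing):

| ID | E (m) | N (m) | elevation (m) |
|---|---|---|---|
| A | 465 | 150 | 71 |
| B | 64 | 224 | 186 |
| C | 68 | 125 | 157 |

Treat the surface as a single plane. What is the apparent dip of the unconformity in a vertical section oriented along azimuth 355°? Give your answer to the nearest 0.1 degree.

Two edge vectors: A→B = (-401, 74, 115), A→C = (-397, -25, 86).
Normal n = (A→B) × (A→C) = (9239, -11169, 39403).
So ∂z/∂E = −n_x/n_z = −0.23447 and ∂z/∂N = −n_y/n_z = 0.28346.
Unit vector along 355° is (sin 355°, cos 355°) = (-0.0872, 0.9962).
Slope in that direction = a·(-0.0872) + b·(0.9962) = 0.30281.
Apparent dip = arctan|0.30281| = 16.8° (true dip is 20.2°, so apparent ≤ true as expected).

16.8°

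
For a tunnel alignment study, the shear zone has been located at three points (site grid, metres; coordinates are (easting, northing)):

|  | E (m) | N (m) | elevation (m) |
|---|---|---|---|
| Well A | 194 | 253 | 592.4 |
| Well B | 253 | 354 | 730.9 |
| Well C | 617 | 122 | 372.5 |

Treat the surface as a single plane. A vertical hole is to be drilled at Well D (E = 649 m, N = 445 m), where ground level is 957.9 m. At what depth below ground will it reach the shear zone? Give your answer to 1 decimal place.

Two edge vectors: Well A→Well B = (59, 101, 138.5), Well A→Well C = (423, -131, -219.9).
Normal n = (Well A→Well B) × (Well A→Well C) = (-4066.4, 71559.6, -50452).
So ∂z/∂E = −n_x/n_z = −0.08060 and ∂z/∂N = −n_y/n_z = 1.41837.
Intercept c from Well A: 592.4 + 15.64 − 358.85 = 249.19.
At (649, 445): z_contact = −52.31 + 631.17 + 249.19 = 828.05 m.
Depth below ground = 957.9 − 828.05 = 129.8 m.

129.8 m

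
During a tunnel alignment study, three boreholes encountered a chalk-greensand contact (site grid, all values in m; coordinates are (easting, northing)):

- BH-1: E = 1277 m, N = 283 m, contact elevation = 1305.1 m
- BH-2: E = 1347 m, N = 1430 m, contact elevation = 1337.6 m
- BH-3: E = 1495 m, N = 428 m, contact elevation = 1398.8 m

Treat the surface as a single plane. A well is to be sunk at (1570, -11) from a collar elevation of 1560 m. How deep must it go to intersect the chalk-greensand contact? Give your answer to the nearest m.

130 m

Let the plane be z = a·E + b·N + c.
BH-2−BH-1: 70a + 1147b = 32.5;  BH-3−BH-1: 218a + 145b = 93.7.
Solving gives a = 0.42836, b = 0.00219.
Then c = 1305.1 − a·1277 − b·283 = 757.47.
At (1570, -11): z_contact = 672.5 − 0.0 + 757.47 = 1430.0 m.
Depth below ground = 1560 − 1430.0 = 130 m.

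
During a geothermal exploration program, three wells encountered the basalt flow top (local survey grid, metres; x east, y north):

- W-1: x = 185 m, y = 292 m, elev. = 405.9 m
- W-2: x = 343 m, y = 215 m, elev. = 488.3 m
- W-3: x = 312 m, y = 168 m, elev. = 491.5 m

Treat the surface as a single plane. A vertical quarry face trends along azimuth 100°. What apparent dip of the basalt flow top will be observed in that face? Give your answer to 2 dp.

Two edge vectors: W-1→W-2 = (158, -77, 82.4), W-1→W-3 = (127, -124, 85.6).
Normal n = (W-1→W-2) × (W-1→W-3) = (3626.4, -3060, -9813).
So ∂z/∂x = −n_x/n_z = 0.36955 and ∂z/∂y = −n_y/n_z = −0.31183.
Unit vector along 100° is (sin 100°, cos 100°) = (0.9848, -0.1736).
Slope in that direction = a·(0.9848) + b·(-0.1736) = 0.41809.
Apparent dip = arctan|0.41809| = 22.69° (true dip is 25.8°, so apparent ≤ true as expected).

22.69°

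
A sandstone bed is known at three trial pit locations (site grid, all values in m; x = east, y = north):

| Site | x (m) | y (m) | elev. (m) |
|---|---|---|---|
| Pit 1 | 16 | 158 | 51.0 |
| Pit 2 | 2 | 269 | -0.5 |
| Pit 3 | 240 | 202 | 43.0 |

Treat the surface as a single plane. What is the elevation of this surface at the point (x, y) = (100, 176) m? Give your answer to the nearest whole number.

47 m

Let the plane be z = a·x + b·y + c.
Pit 2−Pit 1: −14a + 111b = −51.5;  Pit 3−Pit 1: 224a + 44b = −8.
Solving gives a = 0.05408, b = −0.45714.
Then c = 51 − a·16 − b·158 = 122.36.
At (100, 176): z = 5.4 − 80.5 + 122.36 = 47.3 m.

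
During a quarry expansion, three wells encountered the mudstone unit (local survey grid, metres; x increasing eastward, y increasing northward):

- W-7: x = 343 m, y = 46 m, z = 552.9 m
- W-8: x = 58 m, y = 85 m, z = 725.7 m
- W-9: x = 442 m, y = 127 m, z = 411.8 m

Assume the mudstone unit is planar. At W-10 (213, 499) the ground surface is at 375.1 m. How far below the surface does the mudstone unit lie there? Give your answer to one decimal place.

Let the plane be z = a·x + b·y + c.
W-8−W-7: −285a + 39b = 172.8;  W-9−W-7: 99a + 81b = −141.1.
Solving gives a = −0.72366, b = −0.85750.
Then c = 552.9 − a·343 − b·46 = 840.56.
At (213, 499): z_contact = −154.14 − 427.89 + 840.56 = 258.53 m.
Depth below ground = 375.1 − 258.53 = 116.6 m.

116.6 m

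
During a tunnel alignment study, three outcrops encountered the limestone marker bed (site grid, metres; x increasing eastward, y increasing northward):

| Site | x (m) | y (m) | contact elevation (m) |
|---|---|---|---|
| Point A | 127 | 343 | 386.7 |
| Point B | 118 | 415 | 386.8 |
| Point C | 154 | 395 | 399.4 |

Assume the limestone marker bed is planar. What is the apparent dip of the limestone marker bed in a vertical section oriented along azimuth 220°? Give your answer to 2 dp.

Two edge vectors: Point A→Point B = (-9, 72, 0.1), Point A→Point C = (27, 52, 12.7).
Normal n = (Point A→Point B) × (Point A→Point C) = (909.2, 117, -2412).
So ∂z/∂x = −n_x/n_z = 0.37695 and ∂z/∂y = −n_y/n_z = 0.04851.
Unit vector along 220° is (sin 220°, cos 220°) = (-0.6428, -0.7660).
Slope in that direction = a·(-0.6428) + b·(-0.7660) = −0.27946.
Apparent dip = arctan|0.27946| = 15.61° (true dip is 20.8°, so apparent ≤ true as expected).

15.61°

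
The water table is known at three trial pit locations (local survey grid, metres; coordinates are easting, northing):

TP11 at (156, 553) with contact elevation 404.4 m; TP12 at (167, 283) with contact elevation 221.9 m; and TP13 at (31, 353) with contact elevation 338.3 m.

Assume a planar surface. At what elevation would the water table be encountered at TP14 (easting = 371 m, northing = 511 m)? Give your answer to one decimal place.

Two edge vectors: TP11→TP12 = (11, -270, -182.5), TP11→TP13 = (-125, -200, -66.1).
Normal n = (TP11→TP12) × (TP11→TP13) = (-18653, 23539.6, -35950).
So ∂z/∂easting = −n_x/n_z = −0.51886 and ∂z/∂northing = −n_y/n_z = 0.65479.
Intercept c from TP11: 404.4 + 80.94 − 362.10 = 123.24.
At (371, 511): z = −192.5 + 334.6 + 123.24 = 265.3 m.

265.3 m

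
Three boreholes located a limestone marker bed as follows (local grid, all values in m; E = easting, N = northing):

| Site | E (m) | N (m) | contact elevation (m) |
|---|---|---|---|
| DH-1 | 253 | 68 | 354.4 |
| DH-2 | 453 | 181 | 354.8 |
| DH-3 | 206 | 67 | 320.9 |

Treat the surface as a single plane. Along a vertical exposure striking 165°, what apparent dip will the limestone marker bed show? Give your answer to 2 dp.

Let the plane be z = a·E + b·N + c.
DH-2−DH-1: 200a + 113b = 0.4;  DH-3−DH-1: −47a − 1b = −33.5.
Solving gives a = 0.74058, b = −1.30722.
Unit vector along 165° is (sin 165°, cos 165°) = (0.2588, -0.9659).
Slope in that direction = a·(0.2588) + b·(-0.9659) = 1.45435.
Apparent dip = arctan|1.45435| = 55.49° (true dip is 56.4°, so apparent ≤ true as expected).

55.49°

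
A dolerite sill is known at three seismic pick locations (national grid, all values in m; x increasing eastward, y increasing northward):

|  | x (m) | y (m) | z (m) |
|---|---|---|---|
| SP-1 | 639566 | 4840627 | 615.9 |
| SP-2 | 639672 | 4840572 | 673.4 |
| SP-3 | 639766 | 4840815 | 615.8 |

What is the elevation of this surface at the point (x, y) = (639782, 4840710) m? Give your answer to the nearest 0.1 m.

Let the plane be z = a·x + b·y + c.
SP-2−SP-1: 106a − 55b = 57.5;  SP-3−SP-1: 200a + 188b = −0.1.
Solving gives a = 0.349343637, b = −0.372174082.
Then c = 615.9 − a·639566 − b·4840627 = 1578743.50.
At (639782, 4840710): z = 223503.8 − 1801586.8 + 1578743.50 = 660.5 m.

660.5 m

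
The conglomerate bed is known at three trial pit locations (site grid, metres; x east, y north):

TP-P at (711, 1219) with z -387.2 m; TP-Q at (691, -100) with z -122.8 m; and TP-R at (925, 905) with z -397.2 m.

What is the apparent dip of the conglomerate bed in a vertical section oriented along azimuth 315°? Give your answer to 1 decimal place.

Let the plane be z = a·x + b·y + c.
TP-Q−TP-P: −20a − 1319b = 264.4;  TP-R−TP-P: 214a − 314b = −10.
Solving gives a = −0.33344, b = −0.19540.
Unit vector along 315° is (sin 315°, cos 315°) = (-0.7071, 0.7071).
Slope in that direction = a·(-0.7071) + b·(0.7071) = 0.09761.
Apparent dip = arctan|0.09761| = 5.6° (true dip is 21.1°, so apparent ≤ true as expected).

5.6°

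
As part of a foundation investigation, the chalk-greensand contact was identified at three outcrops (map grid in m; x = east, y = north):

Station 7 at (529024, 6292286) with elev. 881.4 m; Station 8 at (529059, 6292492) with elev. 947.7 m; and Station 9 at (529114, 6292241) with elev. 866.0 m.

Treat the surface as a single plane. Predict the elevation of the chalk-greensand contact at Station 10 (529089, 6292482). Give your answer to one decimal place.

944.2 m

Let the plane be z = a·x + b·y + c.
Station 8−Station 7: 35a + 206b = 66.3;  Station 9−Station 7: 90a − 45b = −15.4.
Solving gives a = −0.009391002, b = 0.323440219.
Then c = 881.4 − a·529024 − b·6292286 = −2029328.89.
At (529089, 6292482): z = −4968.7 + 2035241.8 − 2029328.89 = 944.2 m.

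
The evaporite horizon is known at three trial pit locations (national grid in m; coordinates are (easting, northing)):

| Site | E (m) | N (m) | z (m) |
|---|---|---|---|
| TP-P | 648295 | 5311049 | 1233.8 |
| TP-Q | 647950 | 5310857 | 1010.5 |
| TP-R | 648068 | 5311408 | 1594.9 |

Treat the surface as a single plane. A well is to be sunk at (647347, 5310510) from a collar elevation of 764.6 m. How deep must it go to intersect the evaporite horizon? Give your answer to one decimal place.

156.3 m

Two edge vectors: TP-P→TP-Q = (-345, -192, -223.3), TP-P→TP-R = (-227, 359, 361.1).
Normal n = (TP-P→TP-Q) × (TP-P→TP-R) = (10833.5, 175268.6, -167439).
So ∂z/∂E = −n_x/n_z = 0.064701175 and ∂z/∂N = −n_y/n_z = 1.046760910.
Intercept c from TP-P: 1233.8 − 41945.45 − 5559398.48 = −5600110.13.
At (647347, 5310510): z_contact = 41884.11 + 5558834.28 − 5600110.13 = 608.26 m.
Depth below ground = 764.6 − 608.26 = 156.3 m.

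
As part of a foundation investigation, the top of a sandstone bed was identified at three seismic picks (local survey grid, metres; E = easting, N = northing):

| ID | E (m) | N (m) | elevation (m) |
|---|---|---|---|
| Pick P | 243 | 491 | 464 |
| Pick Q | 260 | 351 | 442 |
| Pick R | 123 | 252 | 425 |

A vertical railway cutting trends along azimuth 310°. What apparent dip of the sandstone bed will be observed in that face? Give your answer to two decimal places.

Two edge vectors: Pick P→Pick Q = (17, -140, -22), Pick P→Pick R = (-120, -239, -39).
Normal n = (Pick P→Pick Q) × (Pick P→Pick R) = (202, 3303, -20863).
So ∂z/∂E = −n_x/n_z = 0.00968 and ∂z/∂N = −n_y/n_z = 0.15832.
Unit vector along 310° is (sin 310°, cos 310°) = (-0.7660, 0.6428).
Slope in that direction = a·(-0.7660) + b·(0.6428) = 0.09435.
Apparent dip = arctan|0.09435| = 5.39° (true dip is 9.0°, so apparent ≤ true as expected).

5.39°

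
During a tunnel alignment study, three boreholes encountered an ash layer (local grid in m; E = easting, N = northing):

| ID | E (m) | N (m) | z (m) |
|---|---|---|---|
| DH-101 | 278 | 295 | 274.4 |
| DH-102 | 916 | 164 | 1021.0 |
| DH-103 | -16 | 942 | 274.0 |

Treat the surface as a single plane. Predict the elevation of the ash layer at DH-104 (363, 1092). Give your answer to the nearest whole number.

851 m

Let the plane be z = a·E + b·N + c.
DH-102−DH-101: 638a − 131b = 746.6;  DH-103−DH-101: −294a + 647b = −0.4.
Solving gives a = 1.29050, b = 0.58579.
Then c = 274.4 − a·278 − b·295 = −257.17.
At (363, 1092): z = 468.5 + 639.7 − 257.17 = 851.0 m.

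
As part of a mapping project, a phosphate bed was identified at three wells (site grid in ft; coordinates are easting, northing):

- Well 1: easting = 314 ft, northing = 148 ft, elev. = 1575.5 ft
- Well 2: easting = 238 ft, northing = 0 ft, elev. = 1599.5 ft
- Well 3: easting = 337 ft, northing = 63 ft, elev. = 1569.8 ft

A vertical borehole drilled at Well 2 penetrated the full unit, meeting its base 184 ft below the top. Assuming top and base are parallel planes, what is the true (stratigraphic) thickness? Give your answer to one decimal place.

176.6 ft

Two edge vectors: Well 1→Well 2 = (-76, -148, 24), Well 1→Well 3 = (23, -85, -5.7).
Normal n = (Well 1→Well 2) × (Well 1→Well 3) = (2883.6, 118.8, 9864).
So ∂z/∂easting = −n_x/n_z = −0.29234 and ∂z/∂northing = −n_y/n_z = −0.01204.
|∇z| = √(a²+b²) = 0.29258, so dip δ = arctan(0.29258) = 16.31°.
True thickness = vertical thickness × cos δ = 184 × cos 16.31° = 176.6 ft.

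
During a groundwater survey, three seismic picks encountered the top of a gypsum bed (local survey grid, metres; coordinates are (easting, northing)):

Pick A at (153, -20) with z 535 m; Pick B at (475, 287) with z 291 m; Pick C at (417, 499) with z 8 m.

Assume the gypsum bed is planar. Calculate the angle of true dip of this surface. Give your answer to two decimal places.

Two edge vectors: Pick A→Pick B = (322, 307, -244), Pick A→Pick C = (264, 519, -527).
Normal n = (Pick A→Pick B) × (Pick A→Pick C) = (-35153, 105278, 86070).
So ∂z/∂E = −n_x/n_z = 0.40842 and ∂z/∂N = −n_y/n_z = −1.22317.
Gradient magnitude |∇z| = √(a² + b²) = √(0.16681 + 1.49614) = 1.28955.
True dip = arctan(1.28955) = 52.21°, dipping toward NNW (azimuth ≈ 342°).

52.21°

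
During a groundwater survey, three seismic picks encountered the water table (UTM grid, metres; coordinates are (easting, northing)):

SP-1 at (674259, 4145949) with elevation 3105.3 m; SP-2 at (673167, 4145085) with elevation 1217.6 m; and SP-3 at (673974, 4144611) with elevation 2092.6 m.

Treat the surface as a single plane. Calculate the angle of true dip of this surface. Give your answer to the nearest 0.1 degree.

Let the plane be z = a·E + b·N + c.
SP-2−SP-1: −1092a − 864b = −1887.7;  SP-3−SP-1: −285a − 1338b = −1012.7.
Solving gives a = 1.35882, b = 0.46744.
Gradient magnitude |∇z| = √(a² + b²) = √(1.84639 + 0.21850) = 1.43697.
True dip = arctan(1.43697) = 55.2°, dipping toward WSW (azimuth ≈ 251°).

55.2°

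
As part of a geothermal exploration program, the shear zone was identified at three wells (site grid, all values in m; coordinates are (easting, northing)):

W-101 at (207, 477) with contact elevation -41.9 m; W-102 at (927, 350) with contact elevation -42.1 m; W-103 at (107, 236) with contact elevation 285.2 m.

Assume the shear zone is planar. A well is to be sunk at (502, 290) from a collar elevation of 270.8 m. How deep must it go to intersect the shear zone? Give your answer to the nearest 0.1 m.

142.1 m

Two edge vectors: W-101→W-102 = (720, -127, -0.2), W-101→W-103 = (-100, -241, 327.1).
Normal n = (W-101→W-102) × (W-101→W-103) = (-41589.9, -235492, -186220).
So ∂z/∂E = −n_x/n_z = −0.22334 and ∂z/∂N = −n_y/n_z = −1.26459.
Intercept c from W-101: -41.9 + 46.23 + 603.21 = 607.54.
At (502, 290): z_contact = −112.12 − 366.73 + 607.54 = 128.69 m.
Depth below ground = 270.8 − 128.69 = 142.1 m.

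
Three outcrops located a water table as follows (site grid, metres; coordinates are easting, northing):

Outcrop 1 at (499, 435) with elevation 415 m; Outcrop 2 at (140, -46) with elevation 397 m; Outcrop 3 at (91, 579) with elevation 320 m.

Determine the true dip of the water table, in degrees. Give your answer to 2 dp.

Two edge vectors: Outcrop 1→Outcrop 2 = (-359, -481, -18), Outcrop 1→Outcrop 3 = (-408, 144, -95).
Normal n = (Outcrop 1→Outcrop 2) × (Outcrop 1→Outcrop 3) = (48287, -26761, -247944).
So ∂z/∂easting = −n_x/n_z = 0.19475 and ∂z/∂northing = −n_y/n_z = −0.10793.
Gradient magnitude |∇z| = √(a² + b²) = √(0.03793 + 0.01165) = 0.22266.
True dip = arctan(0.22266) = 12.55°, dipping toward WNW (azimuth ≈ 299°).

12.55°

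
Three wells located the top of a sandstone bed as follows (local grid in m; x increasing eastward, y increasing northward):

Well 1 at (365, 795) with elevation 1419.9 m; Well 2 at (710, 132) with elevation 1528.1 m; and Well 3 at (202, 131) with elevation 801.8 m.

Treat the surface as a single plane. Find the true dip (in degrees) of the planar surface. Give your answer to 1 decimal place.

57.0°

Two edge vectors: Well 1→Well 2 = (345, -663, 108.2), Well 1→Well 3 = (-163, -664, -618.1).
Normal n = (Well 1→Well 2) × (Well 1→Well 3) = (481645.1, 195607.9, -337149).
So ∂z/∂x = −n_x/n_z = 1.42858 and ∂z/∂y = −n_y/n_z = 0.58018.
Gradient magnitude |∇z| = √(a² + b²) = √(2.04085 + 0.33661) = 1.54190.
True dip = arctan(1.54190) = 57.0°, dipping toward WSW (azimuth ≈ 248°).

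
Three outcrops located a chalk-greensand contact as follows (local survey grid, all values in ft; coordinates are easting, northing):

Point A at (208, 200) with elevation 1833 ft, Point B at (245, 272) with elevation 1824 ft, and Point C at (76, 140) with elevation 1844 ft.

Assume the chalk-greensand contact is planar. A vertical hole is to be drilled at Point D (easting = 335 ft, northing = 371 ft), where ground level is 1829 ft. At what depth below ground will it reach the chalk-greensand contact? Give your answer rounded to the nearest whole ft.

19 ft

Let the plane be z = a·easting + b·northing + c.
Point B−Point A: 37a + 72b = −9;  Point C−Point A: −132a − 60b = 11.
Solving gives a = −0.03460, b = −0.10722.
Then c = 1833 − a·208 − b·200 = 1861.64.
At (335, 371): z_contact = −11.6 − 39.8 + 1861.64 = 1810.3 ft.
Depth below ground = 1829 − 1810.3 = 19 ft.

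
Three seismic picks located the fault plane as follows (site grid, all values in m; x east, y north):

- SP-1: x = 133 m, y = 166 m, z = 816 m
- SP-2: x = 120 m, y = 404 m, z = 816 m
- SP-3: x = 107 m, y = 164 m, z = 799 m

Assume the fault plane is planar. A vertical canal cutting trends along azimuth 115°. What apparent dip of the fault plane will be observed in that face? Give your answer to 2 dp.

29.90°

Two edge vectors: SP-1→SP-2 = (-13, 238, 0), SP-1→SP-3 = (-26, -2, -17).
Normal n = (SP-1→SP-2) × (SP-1→SP-3) = (-4046, -221, 6214).
So ∂z/∂x = −n_x/n_z = 0.65111 and ∂z/∂y = −n_y/n_z = 0.03556.
Unit vector along 115° is (sin 115°, cos 115°) = (0.9063, -0.4226).
Slope in that direction = a·(0.9063) + b·(-0.4226) = 0.57508.
Apparent dip = arctan|0.57508| = 29.90° (true dip is 33.1°, so apparent ≤ true as expected).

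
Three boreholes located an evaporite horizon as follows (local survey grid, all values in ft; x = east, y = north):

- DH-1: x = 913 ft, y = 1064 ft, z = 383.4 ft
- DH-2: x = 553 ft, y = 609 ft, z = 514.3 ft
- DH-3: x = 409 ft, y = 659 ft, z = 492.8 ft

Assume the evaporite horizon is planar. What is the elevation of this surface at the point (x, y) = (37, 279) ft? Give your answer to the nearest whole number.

599 ft

Let the plane be z = a·x + b·y + c.
DH-2−DH-1: −360a − 455b = 130.9;  DH-3−DH-1: −504a − 405b = 109.4.
Solving gives a = 0.03876, b = −0.31836.
Then c = 383.4 − a·913 − b·1064 = 686.75.
At (37, 279): z = 1.4 − 88.8 + 686.75 = 599.4 ft.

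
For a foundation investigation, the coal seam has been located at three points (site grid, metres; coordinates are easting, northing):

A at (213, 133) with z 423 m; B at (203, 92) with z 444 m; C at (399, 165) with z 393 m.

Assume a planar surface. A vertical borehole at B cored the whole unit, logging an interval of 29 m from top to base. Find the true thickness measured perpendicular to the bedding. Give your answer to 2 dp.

Let the plane be z = a·easting + b·northing + c.
B−A: −10a − 41b = 21;  C−A: 186a + 32b = −30.
Solving gives a = −0.07638, b = −0.49357.
|∇z| = √(a²+b²) = 0.49944, so dip δ = arctan(0.49944) = 26.54°.
True thickness = vertical thickness × cos δ = 29 × cos 26.54° = 25.94 m.

25.94 m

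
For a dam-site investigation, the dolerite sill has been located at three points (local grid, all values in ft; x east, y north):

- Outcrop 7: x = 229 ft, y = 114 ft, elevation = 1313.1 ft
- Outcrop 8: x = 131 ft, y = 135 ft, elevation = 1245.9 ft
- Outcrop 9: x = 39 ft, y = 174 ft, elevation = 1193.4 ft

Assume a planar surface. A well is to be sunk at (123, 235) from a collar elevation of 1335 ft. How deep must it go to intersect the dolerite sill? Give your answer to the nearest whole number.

Two edge vectors: Outcrop 7→Outcrop 8 = (-98, 21, -67.2), Outcrop 7→Outcrop 9 = (-190, 60, -119.7).
Normal n = (Outcrop 7→Outcrop 8) × (Outcrop 7→Outcrop 9) = (1518.3, 1037.4, -1890).
So ∂z/∂x = −n_x/n_z = 0.80333 and ∂z/∂y = −n_y/n_z = 0.54889.
Intercept c from Outcrop 7: 1313.1 − 183.96 − 62.57 = 1066.56.
At (123, 235): z_contact = 98.8 + 129.0 + 1066.56 = 1294.4 ft.
Depth below ground = 1335 − 1294.4 = 41 ft.

41 ft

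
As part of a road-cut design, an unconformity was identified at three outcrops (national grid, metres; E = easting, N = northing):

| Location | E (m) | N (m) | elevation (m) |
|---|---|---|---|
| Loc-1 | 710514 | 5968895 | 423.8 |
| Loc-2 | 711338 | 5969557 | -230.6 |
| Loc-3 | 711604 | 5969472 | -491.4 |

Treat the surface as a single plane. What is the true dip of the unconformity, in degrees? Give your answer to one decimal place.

Two edge vectors: Loc-1→Loc-2 = (824, 662, -654.4), Loc-1→Loc-3 = (1090, 577, -915.2).
Normal n = (Loc-1→Loc-2) × (Loc-1→Loc-3) = (-228273.6, 40828.8, -246132).
So ∂z/∂E = −n_x/n_z = −0.92744 and ∂z/∂N = −n_y/n_z = 0.16588.
Gradient magnitude |∇z| = √(a² + b²) = √(0.86015 + 0.02752) = 0.94216.
True dip = arctan(0.94216) = 43.3°, dipping toward E (azimuth ≈ 100°).

43.3°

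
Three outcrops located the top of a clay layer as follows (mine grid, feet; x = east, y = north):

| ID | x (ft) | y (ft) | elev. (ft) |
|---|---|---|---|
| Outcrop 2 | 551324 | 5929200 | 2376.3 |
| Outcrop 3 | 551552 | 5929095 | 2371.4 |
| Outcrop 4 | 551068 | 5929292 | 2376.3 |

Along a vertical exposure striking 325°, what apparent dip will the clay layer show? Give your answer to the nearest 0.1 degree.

Two edge vectors: Outcrop 2→Outcrop 3 = (228, -105, -4.9), Outcrop 2→Outcrop 4 = (-256, 92, 0).
Normal n = (Outcrop 2→Outcrop 3) × (Outcrop 2→Outcrop 4) = (450.8, 1254.4, -5904).
So ∂z/∂x = −n_x/n_z = 0.07636 and ∂z/∂y = −n_y/n_z = 0.21247.
Unit vector along 325° is (sin 325°, cos 325°) = (-0.5736, 0.8192).
Slope in that direction = a·(-0.5736) + b·(0.8192) = 0.13025.
Apparent dip = arctan|0.13025| = 7.4° (true dip is 12.7°, so apparent ≤ true as expected).

7.4°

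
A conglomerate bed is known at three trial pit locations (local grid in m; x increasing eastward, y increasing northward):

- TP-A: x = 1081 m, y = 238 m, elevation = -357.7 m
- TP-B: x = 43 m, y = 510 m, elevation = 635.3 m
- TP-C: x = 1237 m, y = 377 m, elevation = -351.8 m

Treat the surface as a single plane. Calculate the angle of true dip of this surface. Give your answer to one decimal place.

Two edge vectors: TP-A→TP-B = (-1038, 272, 993), TP-A→TP-C = (156, 139, 5.9).
Normal n = (TP-A→TP-B) × (TP-A→TP-C) = (-136422.2, 161032.2, -186714).
So ∂z/∂x = −n_x/n_z = −0.73065 and ∂z/∂y = −n_y/n_z = 0.86245.
Gradient magnitude |∇z| = √(a² + b²) = √(0.53385 + 0.74383) = 1.13034.
True dip = arctan(1.13034) = 48.5°, dipping toward SE (azimuth ≈ 140°).

48.5°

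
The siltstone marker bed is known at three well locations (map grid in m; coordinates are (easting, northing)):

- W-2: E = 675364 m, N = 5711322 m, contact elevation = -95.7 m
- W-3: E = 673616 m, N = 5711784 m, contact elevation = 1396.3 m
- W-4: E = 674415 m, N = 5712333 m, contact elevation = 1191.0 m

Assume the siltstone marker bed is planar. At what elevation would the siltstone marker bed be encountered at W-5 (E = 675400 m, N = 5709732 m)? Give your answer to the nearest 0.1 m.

-1117.5 m

Let the plane be z = a·E + b·N + c.
W-3−W-2: −1748a + 462b = 1492;  W-4−W-2: −949a + 1011b = 1286.7.
Solving gives a = −0.687811167, b = 0.627069439.
Then c = -95.7 − a·675364 − b·5711322 = −3116968.28.
At (675400, 5709732): z = −464547.7 + 3580398.4 − 3116968.28 = -1117.5 m.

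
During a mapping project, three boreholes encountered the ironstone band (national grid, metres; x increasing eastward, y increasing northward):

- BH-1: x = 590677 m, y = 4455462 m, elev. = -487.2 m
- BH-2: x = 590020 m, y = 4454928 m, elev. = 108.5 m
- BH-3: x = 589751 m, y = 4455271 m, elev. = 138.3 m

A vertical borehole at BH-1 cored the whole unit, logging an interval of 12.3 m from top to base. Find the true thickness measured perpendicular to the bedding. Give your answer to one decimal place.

Let the plane be z = a·x + b·y + c.
BH-2−BH-1: −657a − 534b = 595.7;  BH-3−BH-1: −926a − 191b = 625.5.
Solving gives a = −0.59686, b = −0.38121.
|∇z| = √(a²+b²) = 0.70821, so dip δ = arctan(0.70821) = 35.31°.
True thickness = vertical thickness × cos δ = 12.3 × cos 35.31° = 10.0 m.

10.0 m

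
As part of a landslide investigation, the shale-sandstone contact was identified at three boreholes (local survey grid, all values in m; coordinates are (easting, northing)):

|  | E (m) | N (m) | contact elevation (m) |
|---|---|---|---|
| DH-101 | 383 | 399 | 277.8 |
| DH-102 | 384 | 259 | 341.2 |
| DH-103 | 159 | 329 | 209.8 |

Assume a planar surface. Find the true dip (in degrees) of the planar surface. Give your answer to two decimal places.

Two edge vectors: DH-101→DH-102 = (1, -140, 63.4), DH-101→DH-103 = (-224, -70, -68).
Normal n = (DH-101→DH-102) × (DH-101→DH-103) = (13958, -14133.6, -31430).
So ∂z/∂E = −n_x/n_z = 0.44410 and ∂z/∂N = −n_y/n_z = −0.44969.
Gradient magnitude |∇z| = √(a² + b²) = √(0.19722 + 0.20222) = 0.63201.
True dip = arctan(0.63201) = 32.29°, dipping toward NW (azimuth ≈ 315°).

32.29°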